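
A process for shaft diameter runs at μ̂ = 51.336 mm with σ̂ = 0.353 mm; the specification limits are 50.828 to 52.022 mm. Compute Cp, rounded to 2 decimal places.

Cp = (USL − LSL) / (6σ̂) = (52.022 − 50.828) / (6 × 0.353) = 1.1940 / 2.1180 = 0.5637

0.56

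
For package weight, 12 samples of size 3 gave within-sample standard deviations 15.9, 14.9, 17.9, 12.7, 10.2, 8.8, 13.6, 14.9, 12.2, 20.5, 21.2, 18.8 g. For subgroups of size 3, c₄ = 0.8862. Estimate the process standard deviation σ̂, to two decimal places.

17.08

s̄ = (15.9 + 14.9 + 17.9 + 12.7 + 10.2 + 8.8 + 13.6 + 14.9 + 12.2 + 20.5 + 21.2 + 18.8) / 12 = 15.1333
σ̂ = s̄ / c₄ = 15.1333 / 0.8862 = 17.0767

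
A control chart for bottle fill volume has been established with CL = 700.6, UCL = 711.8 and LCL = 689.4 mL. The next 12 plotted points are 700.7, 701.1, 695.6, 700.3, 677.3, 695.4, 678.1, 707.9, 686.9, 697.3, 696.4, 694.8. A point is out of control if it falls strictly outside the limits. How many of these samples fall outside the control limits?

Compare each point to [689.4, 711.8]: sample 5 = 677.3 < LCL; sample 7 = 678.1 < LCL; sample 9 = 686.9 < LCL.

3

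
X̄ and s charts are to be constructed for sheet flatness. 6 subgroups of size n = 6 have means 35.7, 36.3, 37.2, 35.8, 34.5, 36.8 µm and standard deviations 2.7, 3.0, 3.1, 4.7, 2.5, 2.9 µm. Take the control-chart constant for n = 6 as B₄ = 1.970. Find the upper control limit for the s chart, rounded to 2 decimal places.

s̄ = (2.7 + 3.0 + 3.1 + 4.7 + 2.5 + 2.9) / 6 = 3.1500
UCL_s = B₄·s̄ = 1.970 × 3.1500 = 6.2055

6.21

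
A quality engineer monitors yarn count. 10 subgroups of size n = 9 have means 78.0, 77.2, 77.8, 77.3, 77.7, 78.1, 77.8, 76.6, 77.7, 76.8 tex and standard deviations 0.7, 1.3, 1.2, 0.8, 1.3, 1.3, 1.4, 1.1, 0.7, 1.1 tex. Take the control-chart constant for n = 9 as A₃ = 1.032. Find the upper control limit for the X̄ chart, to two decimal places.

X̄̄ = (78.0 + 77.2 + 77.8 + 77.3 + 77.7 + 78.1 + 77.8 + 76.6 + 77.7 + 76.8) / 10 = 77.5000
s̄ = (0.7 + 1.3 + 1.2 + 0.8 + 1.3 + 1.3 + 1.4 + 1.1 + 0.7 + 1.1) / 10 = 1.0900
UCL = X̄̄ + A₃·s̄ = 77.5000 + 1.032 × 1.0900 = 78.6249

78.62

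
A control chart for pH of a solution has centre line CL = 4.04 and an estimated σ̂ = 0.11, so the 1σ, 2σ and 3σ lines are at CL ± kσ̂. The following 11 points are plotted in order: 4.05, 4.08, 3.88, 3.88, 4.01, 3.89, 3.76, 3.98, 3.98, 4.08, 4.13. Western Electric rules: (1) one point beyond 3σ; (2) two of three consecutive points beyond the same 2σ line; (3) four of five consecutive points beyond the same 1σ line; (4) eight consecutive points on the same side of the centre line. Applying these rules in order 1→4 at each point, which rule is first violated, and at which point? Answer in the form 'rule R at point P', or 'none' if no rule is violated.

Zone of each point (C = within 1σ̂, B = 1σ̂–2σ̂, A = 2σ̂–3σ̂, * = beyond 3σ̂; sign = side of CL): 1:+C, 2:+C, 3:-B, 4:-B, 5:-C, 6:-B, 7:-A, 8:-C, 9:-C, 10:+C, 11:+C
Rule 3 (four of five consecutive points beyond the same 1σ limit) is satisfied at point 7.

rule 3 at point 7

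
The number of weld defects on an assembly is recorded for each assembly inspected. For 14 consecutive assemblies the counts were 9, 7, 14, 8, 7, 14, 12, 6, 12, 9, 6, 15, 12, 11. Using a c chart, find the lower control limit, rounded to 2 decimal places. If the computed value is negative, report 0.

c̄ = (9 + 7 + 14 + 8 + 7 + 14 + 12 + 6 + 12 + 9 + 6 + 15 + 12 + 11) / 14 = 142 / 14 = 10.1429
LCL = c̄ − 3√c̄ = 10.1429 − 3 × 3.1848 = 0.5885

0.59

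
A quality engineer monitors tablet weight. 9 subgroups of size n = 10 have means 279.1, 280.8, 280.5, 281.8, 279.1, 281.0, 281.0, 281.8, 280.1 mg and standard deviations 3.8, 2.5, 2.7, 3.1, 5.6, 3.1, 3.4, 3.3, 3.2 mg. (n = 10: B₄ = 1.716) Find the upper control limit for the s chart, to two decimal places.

5.85

s̄ = (3.8 + 2.5 + 2.7 + 3.1 + 5.6 + 3.1 + 3.4 + 3.3 + 3.2) / 9 = 3.4111
UCL_s = B₄·s̄ = 1.716 × 3.4111 = 5.8535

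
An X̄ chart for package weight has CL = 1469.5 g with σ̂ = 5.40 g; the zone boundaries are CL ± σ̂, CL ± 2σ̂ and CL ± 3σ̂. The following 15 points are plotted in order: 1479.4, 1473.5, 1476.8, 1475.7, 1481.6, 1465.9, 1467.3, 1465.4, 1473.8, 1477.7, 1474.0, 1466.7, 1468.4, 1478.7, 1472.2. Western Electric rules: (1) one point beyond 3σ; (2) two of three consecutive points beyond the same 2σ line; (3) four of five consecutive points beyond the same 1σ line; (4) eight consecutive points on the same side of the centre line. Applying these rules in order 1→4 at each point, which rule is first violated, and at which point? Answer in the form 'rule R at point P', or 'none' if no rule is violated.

Zone of each point (C = within 1σ̂, B = 1σ̂–2σ̂, A = 2σ̂–3σ̂, * = beyond 3σ̂; sign = side of CL): 1:+B, 2:+C, 3:+B, 4:+B, 5:+A, 6:-C, 7:-C, 8:-C, 9:+C, 10:+B, 11:+C, 12:-C, 13:-C, 14:+B, 15:+C
Rule 3 (four of five consecutive points beyond the same 1σ limit) is satisfied at point 5.

rule 3 at point 5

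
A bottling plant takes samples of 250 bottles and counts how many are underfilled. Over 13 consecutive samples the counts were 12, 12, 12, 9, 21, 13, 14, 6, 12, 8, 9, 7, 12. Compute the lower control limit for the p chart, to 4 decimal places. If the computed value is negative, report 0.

0.0058

p̄ = Σdᵢ / (k·n) = 147 / (13 × 250) = 0.04523
LCL = p̄ − 3·√(p̄(1−p̄)/n) = 0.04523 − 3 × 0.01314 = 0.00580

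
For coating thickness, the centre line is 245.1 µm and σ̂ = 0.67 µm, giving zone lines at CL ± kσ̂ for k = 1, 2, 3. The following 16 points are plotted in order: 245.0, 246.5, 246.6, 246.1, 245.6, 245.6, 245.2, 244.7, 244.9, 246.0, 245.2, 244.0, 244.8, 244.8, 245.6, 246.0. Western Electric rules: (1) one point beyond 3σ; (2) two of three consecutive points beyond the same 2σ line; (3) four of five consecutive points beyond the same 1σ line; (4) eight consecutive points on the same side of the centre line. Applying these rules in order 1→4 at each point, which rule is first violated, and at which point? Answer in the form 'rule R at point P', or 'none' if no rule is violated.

Zone of each point (C = within 1σ̂, B = 1σ̂–2σ̂, A = 2σ̂–3σ̂, * = beyond 3σ̂; sign = side of CL): 1:-C, 2:+A, 3:+A, 4:+B, 5:+C, 6:+C, 7:+C, 8:-C, 9:-C, 10:+B, 11:+C, 12:-B, 13:-C, 14:-C, 15:+C, 16:+B
Rule 2 (two of three consecutive points beyond the same 2σ limit) is satisfied at point 3.

rule 2 at point 3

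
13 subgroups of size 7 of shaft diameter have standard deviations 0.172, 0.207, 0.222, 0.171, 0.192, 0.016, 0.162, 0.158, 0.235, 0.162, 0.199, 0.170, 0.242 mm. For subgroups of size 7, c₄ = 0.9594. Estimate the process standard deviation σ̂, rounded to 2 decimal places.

s̄ = (0.172 + 0.207 + 0.222 + 0.171 + 0.192 + 0.016 + 0.162 + 0.158 + 0.235 + 0.162 + 0.199 + 0.170 + 0.242) / 13 = 0.1775
σ̂ = s̄ / c₄ = 0.1775 / 0.9594 = 0.1851

0.19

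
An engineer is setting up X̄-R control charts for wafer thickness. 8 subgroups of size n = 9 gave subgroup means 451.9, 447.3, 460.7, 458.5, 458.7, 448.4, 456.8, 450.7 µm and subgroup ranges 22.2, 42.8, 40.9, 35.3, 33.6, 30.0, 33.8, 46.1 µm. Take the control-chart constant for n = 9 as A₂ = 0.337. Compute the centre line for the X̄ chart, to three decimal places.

X̄̄ = (451.9 + 447.3 + 460.7 + 458.5 + 458.7 + 448.4 + 456.8 + 450.7) / 8 = 3633.0000 / 8 = 454.1250
CL = X̄̄ = 454.1250

454.125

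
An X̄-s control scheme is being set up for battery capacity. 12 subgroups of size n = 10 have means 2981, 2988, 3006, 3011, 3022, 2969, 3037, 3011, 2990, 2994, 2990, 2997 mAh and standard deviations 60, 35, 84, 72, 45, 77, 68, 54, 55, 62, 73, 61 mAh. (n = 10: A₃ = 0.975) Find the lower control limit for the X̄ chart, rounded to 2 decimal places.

2939.05

X̄̄ = (2981 + 2988 + 3006 + 3011 + 3022 + 2969 + 3037 + 3011 + 2990 + 2994 + 2990 + 2997) / 12 = 2999.6667
s̄ = (60 + 35 + 84 + 72 + 45 + 77 + 68 + 54 + 55 + 62 + 73 + 61) / 12 = 62.1667
LCL = X̄̄ − A₃·s̄ = 2999.6667 − 0.975 × 62.1667 = 2939.0542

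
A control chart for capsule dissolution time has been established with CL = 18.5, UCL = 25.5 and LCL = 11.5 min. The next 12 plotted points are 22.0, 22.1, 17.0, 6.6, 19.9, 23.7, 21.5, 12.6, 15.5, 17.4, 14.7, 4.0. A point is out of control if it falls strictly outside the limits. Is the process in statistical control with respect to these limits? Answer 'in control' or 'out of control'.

Compare each point to [11.5, 25.5]: sample 4 = 6.6 < LCL; sample 12 = 4.0 < LCL.

out of control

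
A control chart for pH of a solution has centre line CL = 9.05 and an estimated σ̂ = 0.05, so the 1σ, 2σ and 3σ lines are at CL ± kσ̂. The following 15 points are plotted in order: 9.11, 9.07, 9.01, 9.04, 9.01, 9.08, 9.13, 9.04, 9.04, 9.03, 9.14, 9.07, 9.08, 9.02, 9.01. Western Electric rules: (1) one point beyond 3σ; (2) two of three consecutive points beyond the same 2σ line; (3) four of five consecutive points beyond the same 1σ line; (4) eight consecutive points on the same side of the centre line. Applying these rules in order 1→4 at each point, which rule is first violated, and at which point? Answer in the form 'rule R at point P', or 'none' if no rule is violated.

Zone of each point (C = within 1σ̂, B = 1σ̂–2σ̂, A = 2σ̂–3σ̂, * = beyond 3σ̂; sign = side of CL): 1:+B, 2:+C, 3:-C, 4:-C, 5:-C, 6:+C, 7:+B, 8:-C, 9:-C, 10:-C, 11:+B, 12:+C, 13:+C, 14:-C, 15:-C
No rule fires across all 15 points.

none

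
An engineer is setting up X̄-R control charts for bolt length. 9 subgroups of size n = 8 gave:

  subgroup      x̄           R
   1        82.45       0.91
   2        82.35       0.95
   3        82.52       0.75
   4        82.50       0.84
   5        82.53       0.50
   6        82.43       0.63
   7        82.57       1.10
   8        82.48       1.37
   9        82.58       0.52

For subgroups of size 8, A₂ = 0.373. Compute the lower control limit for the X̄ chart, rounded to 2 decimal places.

X̄̄ = (82.45 + 82.35 + 82.52 + 82.50 + 82.53 + 82.43 + 82.57 + 82.48 + 82.58) / 9 = 742.4100 / 9 = 82.4900
R̄ = (0.91 + 0.95 + 0.75 + 0.84 + 0.50 + 0.63 + 1.10 + 1.37 + 0.52) / 9 = 7.5700 / 9 = 0.8411
LCL = X̄̄ − A₂·R̄ = 82.4900 − 0.373 × 0.8411 = 82.1763

82.18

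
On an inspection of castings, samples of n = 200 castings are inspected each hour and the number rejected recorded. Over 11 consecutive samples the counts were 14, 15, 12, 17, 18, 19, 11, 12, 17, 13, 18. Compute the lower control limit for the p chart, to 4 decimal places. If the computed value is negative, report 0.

0.0194

p̄ = Σdᵢ / (k·n) = 166 / (11 × 200) = 0.07545
LCL = p̄ − 3·√(p̄(1−p̄)/n) = 0.07545 − 3 × 0.01868 = 0.01943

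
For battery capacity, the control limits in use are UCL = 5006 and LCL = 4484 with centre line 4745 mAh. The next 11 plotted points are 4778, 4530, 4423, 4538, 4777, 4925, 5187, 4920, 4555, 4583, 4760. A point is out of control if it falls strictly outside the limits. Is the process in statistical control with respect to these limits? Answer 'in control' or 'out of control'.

Compare each point to [4484, 5006]: sample 3 = 4423 < LCL; sample 7 = 5187 > UCL.

out of control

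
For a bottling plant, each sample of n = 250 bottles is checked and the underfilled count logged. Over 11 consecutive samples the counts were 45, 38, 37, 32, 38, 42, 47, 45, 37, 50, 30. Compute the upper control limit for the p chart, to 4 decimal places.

0.2300

p̄ = Σdᵢ / (k·n) = 441 / (11 × 250) = 0.16036
UCL = p̄ + 3·√(p̄(1−p̄)/n) = 0.16036 + 3 × √(0.16036×0.83964/250) = 0.16036 + 3 × 0.02321 = 0.22999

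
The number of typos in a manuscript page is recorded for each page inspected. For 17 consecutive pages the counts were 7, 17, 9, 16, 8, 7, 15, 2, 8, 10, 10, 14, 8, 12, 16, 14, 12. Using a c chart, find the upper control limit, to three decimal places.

c̄ = (7 + 17 + 9 + 16 + 8 + 7 + 15 + 2 + 8 + 10 + 10 + 14 + 8 + 12 + 16 + 14 + 12) / 17 = 185 / 17 = 10.8824
UCL = c̄ + 3√c̄ = 10.8824 + 3 × √10.8824 = 10.8824 + 3 × 3.2988 = 20.7789

20.779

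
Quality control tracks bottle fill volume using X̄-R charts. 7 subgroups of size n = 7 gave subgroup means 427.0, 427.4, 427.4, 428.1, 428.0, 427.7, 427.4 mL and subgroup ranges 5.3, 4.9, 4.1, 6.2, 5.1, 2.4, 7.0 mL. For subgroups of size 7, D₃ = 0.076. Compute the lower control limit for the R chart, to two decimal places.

R̄ = (5.3 + 4.9 + 4.1 + 6.2 + 5.1 + 2.4 + 7.0) / 7 = 35.0000 / 7 = 5.0000
LCL_R = D₃·R̄ = 0.076 × 5.0000 = 0.3800

0.38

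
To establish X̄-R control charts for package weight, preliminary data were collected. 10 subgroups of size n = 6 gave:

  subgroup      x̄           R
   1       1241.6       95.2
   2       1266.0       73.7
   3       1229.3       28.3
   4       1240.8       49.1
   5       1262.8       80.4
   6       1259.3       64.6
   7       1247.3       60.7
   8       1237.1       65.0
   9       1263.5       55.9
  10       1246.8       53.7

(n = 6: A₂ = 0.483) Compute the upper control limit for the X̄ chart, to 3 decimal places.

X̄̄ = (1241.6 + 1266.0 + 1229.3 + 1240.8 + 1262.8 + 1259.3 + 1247.3 + 1237.1 + 1263.5 + 1246.8) / 10 = 12494.5000 / 10 = 1249.4500
R̄ = (95.2 + 73.7 + 28.3 + 49.1 + 80.4 + 64.6 + 60.7 + 65.0 + 55.9 + 53.7) / 10 = 626.6000 / 10 = 62.6600
UCL = X̄̄ + A₂·R̄ = 1249.4500 + 0.483 × 62.6600 = 1279.7148

1279.715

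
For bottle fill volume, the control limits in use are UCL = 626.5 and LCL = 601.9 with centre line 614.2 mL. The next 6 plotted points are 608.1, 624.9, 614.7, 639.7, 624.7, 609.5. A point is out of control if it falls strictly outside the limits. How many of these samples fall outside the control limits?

1

Compare each point to [601.9, 626.5]: sample 4 = 639.7 > UCL.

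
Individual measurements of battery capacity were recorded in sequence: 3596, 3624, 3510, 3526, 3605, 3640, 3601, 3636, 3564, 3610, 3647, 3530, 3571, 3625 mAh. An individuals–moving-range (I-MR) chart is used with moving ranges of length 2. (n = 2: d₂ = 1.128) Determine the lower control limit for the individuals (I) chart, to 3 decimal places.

X̄ = (3596 + 3624 + 3510 + 3526 + 3605 + 3640 + 3601 + 3636 + 3564 + 3610 + 3647 + 3530 + 3571 + 3625) / 14 = 3591.7857
Moving ranges: 28, 114, 16, 79, 35, 39, 35, 72, 46, 37, 117, 41, 54; M̄R̄ = 713.0000 / 13 = 54.8462
LCL = X̄ − 3·M̄R̄/d₂ = 3591.7857 − 3 × 54.8462 / 1.128 = 3445.9183

3445.918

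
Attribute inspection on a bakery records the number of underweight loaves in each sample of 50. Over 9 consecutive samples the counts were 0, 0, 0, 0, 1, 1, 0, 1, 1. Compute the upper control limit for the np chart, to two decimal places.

2.44

p̄ = Σdᵢ / (k·n) = 4 / (9 × 50) = 0.00889
UCL = np̄ + 3·√(np̄(1−p̄)) = 0.4444 + 3 × √(0.4444×0.99111) = 0.4444 + 3 × 0.6637 = 2.4355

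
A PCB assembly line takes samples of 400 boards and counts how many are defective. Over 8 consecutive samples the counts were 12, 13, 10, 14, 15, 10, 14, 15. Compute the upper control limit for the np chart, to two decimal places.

23.46

p̄ = Σdᵢ / (k·n) = 103 / (8 × 400) = 0.03219
UCL = np̄ + 3·√(np̄(1−p̄)) = 12.8750 + 3 × √(12.8750×0.96781) = 12.8750 + 3 × 3.5300 = 23.4649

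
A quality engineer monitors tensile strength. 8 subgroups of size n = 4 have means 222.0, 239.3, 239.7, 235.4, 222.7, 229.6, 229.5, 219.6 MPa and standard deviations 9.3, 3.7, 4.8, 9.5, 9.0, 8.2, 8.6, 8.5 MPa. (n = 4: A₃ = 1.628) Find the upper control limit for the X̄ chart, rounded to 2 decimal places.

242.26

X̄̄ = (222.0 + 239.3 + 239.7 + 235.4 + 222.7 + 229.6 + 229.5 + 219.6) / 8 = 229.7250
s̄ = (9.3 + 3.7 + 4.8 + 9.5 + 9.0 + 8.2 + 8.6 + 8.5) / 8 = 7.7000
UCL = X̄̄ + A₃·s̄ = 229.7250 + 1.628 × 7.7000 = 242.2606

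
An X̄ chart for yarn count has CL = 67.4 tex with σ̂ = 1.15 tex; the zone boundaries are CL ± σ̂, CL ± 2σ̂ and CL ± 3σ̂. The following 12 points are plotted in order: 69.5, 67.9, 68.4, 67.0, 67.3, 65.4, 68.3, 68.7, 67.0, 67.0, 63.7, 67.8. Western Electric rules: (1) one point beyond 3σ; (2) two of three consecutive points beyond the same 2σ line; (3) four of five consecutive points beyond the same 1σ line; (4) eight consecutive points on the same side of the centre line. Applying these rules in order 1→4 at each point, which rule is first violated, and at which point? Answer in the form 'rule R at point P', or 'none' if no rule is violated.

rule 1 at point 11

Zone of each point (C = within 1σ̂, B = 1σ̂–2σ̂, A = 2σ̂–3σ̂, * = beyond 3σ̂; sign = side of CL): 1:+B, 2:+C, 3:+C, 4:-C, 5:-C, 6:-B, 7:+C, 8:+B, 9:-C, 10:-C, 11:-*, 12:+C
Rule 1 (one point beyond the 3σ limits) is satisfied at point 11.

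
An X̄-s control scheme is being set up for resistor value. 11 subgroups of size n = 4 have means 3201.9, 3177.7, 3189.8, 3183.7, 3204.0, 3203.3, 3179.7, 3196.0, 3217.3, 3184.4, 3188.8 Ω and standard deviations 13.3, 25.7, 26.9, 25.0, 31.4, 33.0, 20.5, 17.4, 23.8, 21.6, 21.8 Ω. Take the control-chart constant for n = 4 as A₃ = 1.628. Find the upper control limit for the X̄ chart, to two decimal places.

3231.87

X̄̄ = (3201.9 + 3177.7 + 3189.8 + 3183.7 + 3204.0 + 3203.3 + 3179.7 + 3196.0 + 3217.3 + 3184.4 + 3188.8) / 11 = 3193.3273
s̄ = (13.3 + 25.7 + 26.9 + 25.0 + 31.4 + 33.0 + 20.5 + 17.4 + 23.8 + 21.6 + 21.8) / 11 = 23.6727
UCL = X̄̄ + A₃·s̄ = 3193.3273 + 1.628 × 23.6727 = 3231.8665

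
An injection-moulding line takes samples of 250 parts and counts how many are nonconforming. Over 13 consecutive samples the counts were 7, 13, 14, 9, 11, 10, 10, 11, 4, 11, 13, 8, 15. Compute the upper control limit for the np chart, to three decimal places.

19.960

p̄ = Σdᵢ / (k·n) = 136 / (13 × 250) = 0.04185
UCL = np̄ + 3·√(np̄(1−p̄)) = 10.4615 + 3 × √(10.4615×0.95815) = 10.4615 + 3 × 3.1660 = 19.9596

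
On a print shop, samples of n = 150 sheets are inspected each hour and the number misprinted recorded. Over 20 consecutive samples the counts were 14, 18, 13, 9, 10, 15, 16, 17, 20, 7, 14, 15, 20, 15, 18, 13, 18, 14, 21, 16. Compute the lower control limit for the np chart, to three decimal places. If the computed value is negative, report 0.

p̄ = Σdᵢ / (k·n) = 303 / (20 × 150) = 0.10100
LCL = np̄ − 3·√(np̄(1−p̄)) = 15.1500 − 3 × 3.6905 = 4.0785

4.078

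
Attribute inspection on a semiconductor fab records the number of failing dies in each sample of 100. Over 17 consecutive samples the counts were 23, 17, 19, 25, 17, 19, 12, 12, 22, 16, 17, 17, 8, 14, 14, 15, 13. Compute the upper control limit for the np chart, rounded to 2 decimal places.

27.60

p̄ = Σdᵢ / (k·n) = 280 / (17 × 100) = 0.16471
UCL = np̄ + 3·√(np̄(1−p̄)) = 16.4706 + 3 × √(16.4706×0.83529) = 16.4706 + 3 × 3.7091 = 27.5980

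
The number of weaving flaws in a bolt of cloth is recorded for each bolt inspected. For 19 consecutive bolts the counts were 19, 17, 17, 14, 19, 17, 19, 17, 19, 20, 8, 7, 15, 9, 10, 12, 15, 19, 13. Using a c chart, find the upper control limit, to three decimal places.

c̄ = (19 + 17 + 17 + 14 + 19 + 17 + 19 + 17 + 19 + 20 + 8 + 7 + 15 + 9 + 10 + 12 + 15 + 19 + 13) / 19 = 286 / 19 = 15.0526
UCL = c̄ + 3√c̄ = 15.0526 + 3 × √15.0526 = 15.0526 + 3 × 3.8798 = 26.6919

26.692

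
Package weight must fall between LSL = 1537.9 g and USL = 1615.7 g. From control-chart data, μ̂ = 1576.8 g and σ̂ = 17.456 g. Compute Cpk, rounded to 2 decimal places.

Cpu = (USL − μ̂) / (3σ̂) = (1615.7 − 1576.8) / (3 × 17.456) = 0.7428; Cpl = (μ̂ − LSL) / (3σ̂) = (1576.8 − 1537.9) / (3 × 17.456) = 0.7428; Cpk = min(Cpu, Cpl) = 0.7428

0.74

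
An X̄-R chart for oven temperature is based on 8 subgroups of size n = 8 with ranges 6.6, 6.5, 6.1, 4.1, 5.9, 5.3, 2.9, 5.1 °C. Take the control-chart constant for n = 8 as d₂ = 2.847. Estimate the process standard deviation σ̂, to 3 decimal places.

R̄ = (6.6 + 6.5 + 6.1 + 4.1 + 5.9 + 5.3 + 2.9 + 5.1) / 8 = 5.3125
σ̂ = R̄ / d₂ = 5.3125 / 2.847 = 1.8660

1.866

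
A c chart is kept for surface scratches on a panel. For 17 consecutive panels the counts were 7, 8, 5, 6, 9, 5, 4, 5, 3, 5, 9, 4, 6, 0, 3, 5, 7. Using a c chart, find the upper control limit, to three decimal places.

c̄ = (7 + 8 + 5 + 6 + 9 + 5 + 4 + 5 + 3 + 5 + 9 + 4 + 6 + 0 + 3 + 5 + 7) / 17 = 91 / 17 = 5.3529
UCL = c̄ + 3√c̄ = 5.3529 + 3 × √5.3529 = 5.3529 + 3 × 2.3136 = 12.2939

12.294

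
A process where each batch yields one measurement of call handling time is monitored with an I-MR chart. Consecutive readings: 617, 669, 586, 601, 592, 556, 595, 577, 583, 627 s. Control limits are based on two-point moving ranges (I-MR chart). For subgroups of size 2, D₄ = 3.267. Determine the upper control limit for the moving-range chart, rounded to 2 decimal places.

109.63

Moving ranges: 52, 83, 15, 9, 36, 39, 18, 6, 44; M̄R̄ = 302.0000 / 9 = 33.5556
UCL_MR = D₄·M̄R̄ = 3.267 × 33.5556 = 109.6260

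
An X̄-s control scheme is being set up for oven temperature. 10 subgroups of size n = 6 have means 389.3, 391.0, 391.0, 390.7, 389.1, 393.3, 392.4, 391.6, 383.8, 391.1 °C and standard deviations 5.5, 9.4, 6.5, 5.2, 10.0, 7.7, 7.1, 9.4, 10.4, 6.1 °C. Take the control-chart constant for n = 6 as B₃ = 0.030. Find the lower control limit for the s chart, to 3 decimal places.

0.232

s̄ = (5.5 + 9.4 + 6.5 + 5.2 + 10.0 + 7.7 + 7.1 + 9.4 + 10.4 + 6.1) / 10 = 7.7300
LCL_s = B₃·s̄ = 0.030 × 7.7300 = 0.2319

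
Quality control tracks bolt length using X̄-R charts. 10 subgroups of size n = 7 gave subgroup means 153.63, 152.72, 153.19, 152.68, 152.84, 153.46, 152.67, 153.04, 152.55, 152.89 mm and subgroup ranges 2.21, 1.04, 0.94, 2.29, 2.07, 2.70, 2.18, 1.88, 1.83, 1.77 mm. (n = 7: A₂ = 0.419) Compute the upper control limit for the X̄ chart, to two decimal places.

153.76

X̄̄ = (153.63 + 152.72 + 153.19 + 152.68 + 152.84 + 153.46 + 152.67 + 153.04 + 152.55 + 152.89) / 10 = 1529.6700 / 10 = 152.9670
R̄ = (2.21 + 1.04 + 0.94 + 2.29 + 2.07 + 2.70 + 2.18 + 1.88 + 1.83 + 1.77) / 10 = 18.9100 / 10 = 1.8910
UCL = X̄̄ + A₂·R̄ = 152.9670 + 0.419 × 1.8910 = 153.7593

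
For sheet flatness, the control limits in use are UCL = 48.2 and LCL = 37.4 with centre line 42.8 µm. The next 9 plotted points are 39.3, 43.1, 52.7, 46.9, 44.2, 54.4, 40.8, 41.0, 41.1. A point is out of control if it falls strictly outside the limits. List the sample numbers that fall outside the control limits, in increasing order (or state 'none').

Compare each point to [37.4, 48.2]: sample 3 = 52.7 > UCL; sample 6 = 54.4 > UCL.

3, 6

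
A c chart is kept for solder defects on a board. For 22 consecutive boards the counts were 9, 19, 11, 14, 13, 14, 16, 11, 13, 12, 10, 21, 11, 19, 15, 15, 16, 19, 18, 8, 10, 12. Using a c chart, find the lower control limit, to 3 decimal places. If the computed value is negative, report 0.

c̄ = (9 + 19 + 11 + 14 + 13 + 14 + 16 + 11 + 13 + 12 + 10 + 21 + 11 + 19 + 15 + 15 + 16 + 19 + 18 + 8 + 10 + 12) / 22 = 306 / 22 = 13.9091
LCL = c̄ − 3√c̄ = 13.9091 − 3 × 3.7295 = 2.7206

2.721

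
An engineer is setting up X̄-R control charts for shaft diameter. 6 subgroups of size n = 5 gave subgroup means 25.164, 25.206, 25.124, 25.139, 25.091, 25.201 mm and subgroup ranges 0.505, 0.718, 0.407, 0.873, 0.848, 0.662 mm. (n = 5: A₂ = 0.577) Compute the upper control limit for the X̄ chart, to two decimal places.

X̄̄ = (25.164 + 25.206 + 25.124 + 25.139 + 25.091 + 25.201) / 6 = 150.9250 / 6 = 25.1542
R̄ = (0.505 + 0.718 + 0.407 + 0.873 + 0.848 + 0.662) / 6 = 4.0130 / 6 = 0.6688
UCL = X̄̄ + A₂·R̄ = 25.1542 + 0.577 × 0.6688 = 25.5401

25.54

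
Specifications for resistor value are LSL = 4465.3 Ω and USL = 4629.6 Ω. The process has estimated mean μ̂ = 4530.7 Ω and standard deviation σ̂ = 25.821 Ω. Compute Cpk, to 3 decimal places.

0.844

Cpu = (USL − μ̂) / (3σ̂) = (4629.6 − 4530.7) / (3 × 25.821) = 1.2767; Cpl = (μ̂ − LSL) / (3σ̂) = (4530.7 − 4465.3) / (3 × 25.821) = 0.8443; Cpk = min(Cpu, Cpl) = 0.8443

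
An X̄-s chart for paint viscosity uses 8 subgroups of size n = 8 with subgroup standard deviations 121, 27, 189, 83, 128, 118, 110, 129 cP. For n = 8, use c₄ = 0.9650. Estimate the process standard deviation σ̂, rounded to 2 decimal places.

117.23

s̄ = (121 + 27 + 189 + 83 + 128 + 118 + 110 + 129) / 8 = 113.1250
σ̂ = s̄ / c₄ = 113.1250 / 0.9650 = 117.2280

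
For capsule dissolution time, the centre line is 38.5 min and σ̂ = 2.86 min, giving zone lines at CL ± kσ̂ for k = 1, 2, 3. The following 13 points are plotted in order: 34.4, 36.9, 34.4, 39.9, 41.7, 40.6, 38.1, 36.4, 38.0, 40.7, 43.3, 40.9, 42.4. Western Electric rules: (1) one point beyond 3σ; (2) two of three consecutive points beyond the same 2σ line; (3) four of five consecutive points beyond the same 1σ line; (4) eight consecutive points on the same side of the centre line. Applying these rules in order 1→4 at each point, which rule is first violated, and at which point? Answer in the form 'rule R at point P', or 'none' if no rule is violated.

Zone of each point (C = within 1σ̂, B = 1σ̂–2σ̂, A = 2σ̂–3σ̂, * = beyond 3σ̂; sign = side of CL): 1:-B, 2:-C, 3:-B, 4:+C, 5:+B, 6:+C, 7:-C, 8:-C, 9:-C, 10:+C, 11:+B, 12:+C, 13:+B
No rule fires across all 13 points.

none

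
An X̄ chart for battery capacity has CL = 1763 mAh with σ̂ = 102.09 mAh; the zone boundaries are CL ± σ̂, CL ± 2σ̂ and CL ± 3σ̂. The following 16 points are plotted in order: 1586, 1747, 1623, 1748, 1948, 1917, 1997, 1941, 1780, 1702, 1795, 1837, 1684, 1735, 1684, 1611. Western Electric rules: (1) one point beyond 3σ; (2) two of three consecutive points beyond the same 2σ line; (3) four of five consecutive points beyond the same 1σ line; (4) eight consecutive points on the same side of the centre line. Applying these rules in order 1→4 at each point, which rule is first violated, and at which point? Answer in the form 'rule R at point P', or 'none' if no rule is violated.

rule 3 at point 8

Zone of each point (C = within 1σ̂, B = 1σ̂–2σ̂, A = 2σ̂–3σ̂, * = beyond 3σ̂; sign = side of CL): 1:-B, 2:-C, 3:-B, 4:-C, 5:+B, 6:+B, 7:+A, 8:+B, 9:+C, 10:-C, 11:+C, 12:+C, 13:-C, 14:-C, 15:-C, 16:-B
Rule 3 (four of five consecutive points beyond the same 1σ limit) is satisfied at point 8.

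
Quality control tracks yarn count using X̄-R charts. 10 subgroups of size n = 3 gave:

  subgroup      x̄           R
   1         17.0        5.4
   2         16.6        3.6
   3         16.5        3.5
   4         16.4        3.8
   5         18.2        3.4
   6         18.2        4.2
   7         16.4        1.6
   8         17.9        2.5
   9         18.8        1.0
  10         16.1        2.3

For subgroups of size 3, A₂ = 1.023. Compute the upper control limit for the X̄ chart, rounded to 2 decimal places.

20.41

X̄̄ = (17.0 + 16.6 + 16.5 + 16.4 + 18.2 + 18.2 + 16.4 + 17.9 + 18.8 + 16.1) / 10 = 172.1000 / 10 = 17.2100
R̄ = (5.4 + 3.6 + 3.5 + 3.8 + 3.4 + 4.2 + 1.6 + 2.5 + 1.0 + 2.3) / 10 = 31.3000 / 10 = 3.1300
UCL = X̄̄ + A₂·R̄ = 17.2100 + 1.023 × 3.1300 = 20.4120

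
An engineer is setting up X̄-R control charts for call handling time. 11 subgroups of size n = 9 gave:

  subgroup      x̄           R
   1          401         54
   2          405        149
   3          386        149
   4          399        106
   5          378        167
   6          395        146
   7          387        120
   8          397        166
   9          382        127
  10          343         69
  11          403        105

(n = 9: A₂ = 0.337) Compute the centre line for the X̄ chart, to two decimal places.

388.73

X̄̄ = (401 + 405 + 386 + 399 + 378 + 395 + 387 + 397 + 382 + 343 + 403) / 11 = 4276.0000 / 11 = 388.7273
CL = X̄̄ = 388.7273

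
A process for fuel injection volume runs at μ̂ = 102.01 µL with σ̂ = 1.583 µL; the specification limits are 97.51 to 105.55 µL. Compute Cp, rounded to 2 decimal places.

0.85

Cp = (USL − LSL) / (6σ̂) = (105.55 − 97.51) / (6 × 1.583) = 8.0400 / 9.4980 = 0.8465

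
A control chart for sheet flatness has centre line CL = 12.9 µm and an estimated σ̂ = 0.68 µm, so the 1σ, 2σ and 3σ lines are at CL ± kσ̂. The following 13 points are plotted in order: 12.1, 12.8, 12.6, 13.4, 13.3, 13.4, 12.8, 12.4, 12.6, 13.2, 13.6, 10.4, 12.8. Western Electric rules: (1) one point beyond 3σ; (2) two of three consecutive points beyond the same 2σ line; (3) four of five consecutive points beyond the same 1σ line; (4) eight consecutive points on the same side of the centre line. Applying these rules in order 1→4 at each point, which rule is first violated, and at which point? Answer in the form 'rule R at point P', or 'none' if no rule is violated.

rule 1 at point 12

Zone of each point (C = within 1σ̂, B = 1σ̂–2σ̂, A = 2σ̂–3σ̂, * = beyond 3σ̂; sign = side of CL): 1:-B, 2:-C, 3:-C, 4:+C, 5:+C, 6:+C, 7:-C, 8:-C, 9:-C, 10:+C, 11:+B, 12:-*, 13:-C
Rule 1 (one point beyond the 3σ limits) is satisfied at point 12.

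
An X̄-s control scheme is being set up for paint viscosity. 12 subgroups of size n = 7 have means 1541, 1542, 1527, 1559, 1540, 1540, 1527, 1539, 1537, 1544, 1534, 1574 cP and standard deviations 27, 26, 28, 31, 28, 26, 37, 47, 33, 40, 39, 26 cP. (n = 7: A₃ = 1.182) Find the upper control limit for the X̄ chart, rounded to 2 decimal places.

X̄̄ = (1541 + 1542 + 1527 + 1559 + 1540 + 1540 + 1527 + 1539 + 1537 + 1544 + 1534 + 1574) / 12 = 1542.0000
s̄ = (27 + 26 + 28 + 31 + 28 + 26 + 37 + 47 + 33 + 40 + 39 + 26) / 12 = 32.3333
UCL = X̄̄ + A₃·s̄ = 1542.0000 + 1.182 × 32.3333 = 1580.2180

1580.22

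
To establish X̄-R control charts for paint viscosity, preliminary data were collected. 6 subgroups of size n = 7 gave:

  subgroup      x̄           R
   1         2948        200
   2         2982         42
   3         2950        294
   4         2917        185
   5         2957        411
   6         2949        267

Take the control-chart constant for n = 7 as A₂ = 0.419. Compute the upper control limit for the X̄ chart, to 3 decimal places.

3048.197

X̄̄ = (2948 + 2982 + 2950 + 2917 + 2957 + 2949) / 6 = 17703.0000 / 6 = 2950.5000
R̄ = (200 + 42 + 294 + 185 + 411 + 267) / 6 = 1399.0000 / 6 = 233.1667
UCL = X̄̄ + A₂·R̄ = 2950.5000 + 0.419 × 233.1667 = 3048.1968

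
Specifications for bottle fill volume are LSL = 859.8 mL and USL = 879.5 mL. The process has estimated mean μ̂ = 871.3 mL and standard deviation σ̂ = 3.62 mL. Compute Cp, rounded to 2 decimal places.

Cp = (USL − LSL) / (6σ̂) = (879.5 − 859.8) / (6 × 3.62) = 19.7000 / 21.7200 = 0.9070

0.91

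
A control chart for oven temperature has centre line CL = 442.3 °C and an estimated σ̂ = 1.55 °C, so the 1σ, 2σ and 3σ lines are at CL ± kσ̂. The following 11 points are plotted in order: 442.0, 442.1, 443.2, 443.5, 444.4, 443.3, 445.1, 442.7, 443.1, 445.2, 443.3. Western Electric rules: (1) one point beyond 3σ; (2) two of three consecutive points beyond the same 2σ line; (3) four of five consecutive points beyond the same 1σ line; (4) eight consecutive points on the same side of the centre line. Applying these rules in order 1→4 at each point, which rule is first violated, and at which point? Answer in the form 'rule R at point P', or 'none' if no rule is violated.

rule 4 at point 10

Zone of each point (C = within 1σ̂, B = 1σ̂–2σ̂, A = 2σ̂–3σ̂, * = beyond 3σ̂; sign = side of CL): 1:-C, 2:-C, 3:+C, 4:+C, 5:+B, 6:+C, 7:+B, 8:+C, 9:+C, 10:+B, 11:+C
Rule 4 (eight consecutive points on the same side of the centre line) is satisfied at point 10.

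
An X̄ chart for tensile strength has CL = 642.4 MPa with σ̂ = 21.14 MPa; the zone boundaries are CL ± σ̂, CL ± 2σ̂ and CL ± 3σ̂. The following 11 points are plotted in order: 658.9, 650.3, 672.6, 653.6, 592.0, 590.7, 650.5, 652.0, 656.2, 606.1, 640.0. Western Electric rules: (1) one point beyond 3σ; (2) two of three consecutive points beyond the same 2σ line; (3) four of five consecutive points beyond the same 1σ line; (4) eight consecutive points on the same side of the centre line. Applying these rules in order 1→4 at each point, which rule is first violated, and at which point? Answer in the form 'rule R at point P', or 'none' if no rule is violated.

Zone of each point (C = within 1σ̂, B = 1σ̂–2σ̂, A = 2σ̂–3σ̂, * = beyond 3σ̂; sign = side of CL): 1:+C, 2:+C, 3:+B, 4:+C, 5:-A, 6:-A, 7:+C, 8:+C, 9:+C, 10:-B, 11:-C
Rule 2 (two of three consecutive points beyond the same 2σ limit) is satisfied at point 6.

rule 2 at point 6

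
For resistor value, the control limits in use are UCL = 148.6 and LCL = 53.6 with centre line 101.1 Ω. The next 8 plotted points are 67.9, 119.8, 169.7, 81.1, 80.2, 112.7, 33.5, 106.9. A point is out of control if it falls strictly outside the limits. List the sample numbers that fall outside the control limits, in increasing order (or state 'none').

3, 7

Compare each point to [53.6, 148.6]: sample 3 = 169.7 > UCL; sample 7 = 33.5 < LCL.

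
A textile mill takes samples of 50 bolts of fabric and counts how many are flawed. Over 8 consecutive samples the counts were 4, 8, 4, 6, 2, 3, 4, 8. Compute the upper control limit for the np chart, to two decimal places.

p̄ = Σdᵢ / (k·n) = 39 / (8 × 50) = 0.09750
UCL = np̄ + 3·√(np̄(1−p̄)) = 4.8750 + 3 × √(4.8750×0.90250) = 4.8750 + 3 × 2.0975 = 11.1676

11.17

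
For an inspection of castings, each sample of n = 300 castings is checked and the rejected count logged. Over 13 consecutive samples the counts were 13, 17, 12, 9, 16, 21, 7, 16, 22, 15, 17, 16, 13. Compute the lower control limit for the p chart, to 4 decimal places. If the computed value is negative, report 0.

0.0121

p̄ = Σdᵢ / (k·n) = 194 / (13 × 300) = 0.04974
LCL = p̄ − 3·√(p̄(1−p̄)/n) = 0.04974 − 3 × 0.01255 = 0.01209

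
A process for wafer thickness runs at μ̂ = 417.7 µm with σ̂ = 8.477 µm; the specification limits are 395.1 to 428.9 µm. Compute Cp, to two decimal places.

0.66

Cp = (USL − LSL) / (6σ̂) = (428.9 − 395.1) / (6 × 8.477) = 33.8000 / 50.8620 = 0.6645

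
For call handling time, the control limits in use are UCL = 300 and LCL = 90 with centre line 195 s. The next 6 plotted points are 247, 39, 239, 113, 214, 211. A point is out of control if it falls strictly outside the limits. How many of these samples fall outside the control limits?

Compare each point to [90, 300]: sample 2 = 39 < LCL.

1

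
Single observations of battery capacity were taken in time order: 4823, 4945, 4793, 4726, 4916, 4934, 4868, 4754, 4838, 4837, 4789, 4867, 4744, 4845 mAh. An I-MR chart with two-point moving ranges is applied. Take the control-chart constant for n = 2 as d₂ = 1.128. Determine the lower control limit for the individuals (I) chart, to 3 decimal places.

4596.080

X̄ = (4823 + 4945 + 4793 + 4726 + 4916 + 4934 + 4868 + 4754 + 4838 + 4837 + 4789 + 4867 + 4744 + 4845) / 14 = 4834.2143
Moving ranges: 122, 152, 67, 190, 18, 66, 114, 84, 1, 48, 78, 123, 101; M̄R̄ = 1164.0000 / 13 = 89.5385
LCL = X̄ − 3·M̄R̄/d₂ = 4834.2143 − 3 × 89.5385 / 1.128 = 4596.0801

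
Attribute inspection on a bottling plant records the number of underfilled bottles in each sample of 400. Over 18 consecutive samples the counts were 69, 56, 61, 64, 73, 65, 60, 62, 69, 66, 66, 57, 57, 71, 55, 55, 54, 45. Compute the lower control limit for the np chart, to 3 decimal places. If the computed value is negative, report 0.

39.762

p̄ = Σdᵢ / (k·n) = 1105 / (18 × 400) = 0.15347
LCL = np̄ − 3·√(np̄(1−p̄)) = 61.3889 − 3 × 7.2088 = 39.7624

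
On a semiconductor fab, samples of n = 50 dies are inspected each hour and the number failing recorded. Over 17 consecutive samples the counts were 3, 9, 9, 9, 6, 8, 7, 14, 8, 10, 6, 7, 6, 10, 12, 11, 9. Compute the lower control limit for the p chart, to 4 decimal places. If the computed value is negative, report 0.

p̄ = Σdᵢ / (k·n) = 144 / (17 × 50) = 0.16941
LCL = p̄ − 3·√(p̄(1−p̄)/n) = 0.16941 − 3 × 0.05305 = 0.01026

0.0103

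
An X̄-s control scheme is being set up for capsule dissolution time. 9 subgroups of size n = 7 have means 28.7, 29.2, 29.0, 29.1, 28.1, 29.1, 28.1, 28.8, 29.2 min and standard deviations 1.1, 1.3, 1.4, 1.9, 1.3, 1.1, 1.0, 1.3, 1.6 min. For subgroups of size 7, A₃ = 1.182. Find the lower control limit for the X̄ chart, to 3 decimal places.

X̄̄ = (28.7 + 29.2 + 29.0 + 29.1 + 28.1 + 29.1 + 28.1 + 28.8 + 29.2) / 9 = 28.8111
s̄ = (1.1 + 1.3 + 1.4 + 1.9 + 1.3 + 1.1 + 1.0 + 1.3 + 1.6) / 9 = 1.3333
LCL = X̄̄ − A₃·s̄ = 28.8111 − 1.182 × 1.3333 = 27.2351

27.235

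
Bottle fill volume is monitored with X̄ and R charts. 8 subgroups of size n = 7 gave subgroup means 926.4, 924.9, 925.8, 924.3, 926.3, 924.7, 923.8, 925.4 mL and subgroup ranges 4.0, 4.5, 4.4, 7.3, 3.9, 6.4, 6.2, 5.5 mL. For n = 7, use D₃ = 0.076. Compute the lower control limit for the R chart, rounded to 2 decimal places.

R̄ = (4.0 + 4.5 + 4.4 + 7.3 + 3.9 + 6.4 + 6.2 + 5.5) / 8 = 42.2000 / 8 = 5.2750
LCL_R = D₃·R̄ = 0.076 × 5.2750 = 0.4009

0.40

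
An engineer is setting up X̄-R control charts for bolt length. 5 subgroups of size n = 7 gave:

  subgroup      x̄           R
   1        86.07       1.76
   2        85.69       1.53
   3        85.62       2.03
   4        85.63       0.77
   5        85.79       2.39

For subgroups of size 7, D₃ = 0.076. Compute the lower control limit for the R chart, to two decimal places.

0.13

R̄ = (1.76 + 1.53 + 2.03 + 0.77 + 2.39) / 5 = 8.4800 / 5 = 1.6960
LCL_R = D₃·R̄ = 0.076 × 1.6960 = 0.1289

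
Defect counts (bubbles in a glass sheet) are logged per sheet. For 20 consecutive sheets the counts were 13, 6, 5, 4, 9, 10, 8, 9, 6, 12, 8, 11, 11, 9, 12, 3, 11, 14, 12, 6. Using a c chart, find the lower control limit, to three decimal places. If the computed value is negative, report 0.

c̄ = (13 + 6 + 5 + 4 + 9 + 10 + 8 + 9 + 6 + 12 + 8 + 11 + 11 + 9 + 12 + 3 + 11 + 14 + 12 + 6) / 20 = 179 / 20 = 8.9500
LCL = c̄ − 3√c̄ = 8.9500 − 3 × 2.9917 = -0.0250 → 0 (cannot be negative)

0.000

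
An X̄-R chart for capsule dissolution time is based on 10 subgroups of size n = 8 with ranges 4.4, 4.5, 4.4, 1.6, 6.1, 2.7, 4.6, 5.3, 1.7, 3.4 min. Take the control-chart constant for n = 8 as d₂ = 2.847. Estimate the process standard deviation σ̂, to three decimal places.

R̄ = (4.4 + 4.5 + 4.4 + 1.6 + 6.1 + 2.7 + 4.6 + 5.3 + 1.7 + 3.4) / 10 = 3.8700
σ̂ = R̄ / d₂ = 3.8700 / 2.847 = 1.3593

1.359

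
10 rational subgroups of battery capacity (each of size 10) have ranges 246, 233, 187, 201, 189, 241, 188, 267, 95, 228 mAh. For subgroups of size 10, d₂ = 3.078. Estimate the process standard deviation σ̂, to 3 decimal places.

67.414

R̄ = (246 + 233 + 187 + 201 + 189 + 241 + 188 + 267 + 95 + 228) / 10 = 207.5000
σ̂ = R̄ / d₂ = 207.5000 / 3.078 = 67.4139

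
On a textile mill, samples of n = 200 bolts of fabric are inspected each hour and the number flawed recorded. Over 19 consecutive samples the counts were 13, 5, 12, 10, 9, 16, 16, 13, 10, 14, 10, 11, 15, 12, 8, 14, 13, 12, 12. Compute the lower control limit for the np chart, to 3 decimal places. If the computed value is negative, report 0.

p̄ = Σdᵢ / (k·n) = 225 / (19 × 200) = 0.05921
LCL = np̄ − 3·√(np̄(1−p̄)) = 11.8421 − 3 × 3.3378 = 1.8287

1.829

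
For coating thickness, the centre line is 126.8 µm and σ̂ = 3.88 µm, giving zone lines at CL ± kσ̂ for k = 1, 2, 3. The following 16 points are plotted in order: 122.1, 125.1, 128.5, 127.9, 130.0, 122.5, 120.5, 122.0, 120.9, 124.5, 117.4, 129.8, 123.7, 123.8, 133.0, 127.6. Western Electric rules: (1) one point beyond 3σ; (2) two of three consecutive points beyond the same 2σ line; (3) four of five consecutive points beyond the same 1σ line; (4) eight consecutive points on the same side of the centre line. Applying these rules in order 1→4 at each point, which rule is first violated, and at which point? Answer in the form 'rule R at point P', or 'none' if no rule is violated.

Zone of each point (C = within 1σ̂, B = 1σ̂–2σ̂, A = 2σ̂–3σ̂, * = beyond 3σ̂; sign = side of CL): 1:-B, 2:-C, 3:+C, 4:+C, 5:+C, 6:-B, 7:-B, 8:-B, 9:-B, 10:-C, 11:-A, 12:+C, 13:-C, 14:-C, 15:+B, 16:+C
Rule 3 (four of five consecutive points beyond the same 1σ limit) is satisfied at point 9.

rule 3 at point 9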